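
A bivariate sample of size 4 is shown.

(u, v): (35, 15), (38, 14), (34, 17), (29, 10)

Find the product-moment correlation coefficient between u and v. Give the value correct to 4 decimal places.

n = 4, Σu = 136, Σv = 56, Σu² = 4666, Σv² = 810, Σuv = 1925
nΣuv − ΣuΣv = 7700 − 7616 = 84
nΣu² − (Σu)² = 18664 − 18496 = 168; nΣv² − (Σv)² = 3240 − 3136 = 104
r = 84 / √(168 × 104) = 84 / 132.1817 ≈ 0.6355

0.6355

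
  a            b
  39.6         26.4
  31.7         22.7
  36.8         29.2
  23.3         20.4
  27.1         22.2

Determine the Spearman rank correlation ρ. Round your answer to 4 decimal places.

Rank a: 5, 3, 4, 1, 2
Rank b: 4, 3, 5, 1, 2
d = rank(a) − rank(b): 1, 0, -1, 0, 0; Σd² = 2
ρ = 1 − 6Σd² / [n(n²−1)] = 1 − 6×2 / (5×24) = 1 − 12/120 ≈ 0.9000

0.9000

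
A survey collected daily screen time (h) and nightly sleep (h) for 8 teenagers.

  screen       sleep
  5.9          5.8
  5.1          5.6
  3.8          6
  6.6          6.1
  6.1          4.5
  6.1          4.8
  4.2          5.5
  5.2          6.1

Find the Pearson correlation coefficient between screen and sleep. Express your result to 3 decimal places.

-0.303

n = 8, Σx = 43, Σy = 44.4, Σx² = 237.92, Σy² = 248.96, Σxy = 237.39
nΣxy − ΣxΣy = 1899.12 − 1909.2 = -10.08
nΣx² − (Σx)² = 1903.36 − 1849 = 54.36; nΣy² − (Σy)² = 1991.68 − 1971.36 = 20.32
r = -10.08 / √(54.36 × 20.32) = -10.08 / 33.2355 ≈ -0.303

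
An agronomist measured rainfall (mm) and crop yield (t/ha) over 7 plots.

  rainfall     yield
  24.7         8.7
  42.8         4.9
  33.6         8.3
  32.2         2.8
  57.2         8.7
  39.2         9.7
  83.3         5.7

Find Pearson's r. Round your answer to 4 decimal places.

n = 7, Σx = 313, Σy = 48.8, Σx² = 16355.1, Σy² = 378.7, Σxy = 2146.34
nΣxy − ΣxΣy = 15024.38 − 15274.4 = -250.02
nΣx² − (Σx)² = 114485.7 − 97969 = 16516.7; nΣy² − (Σy)² = 2650.9 − 2381.44 = 269.46
r = -250.02 / √(16516.7 × 269.46) = -250.02 / 2109.6421 ≈ -0.1185

-0.1185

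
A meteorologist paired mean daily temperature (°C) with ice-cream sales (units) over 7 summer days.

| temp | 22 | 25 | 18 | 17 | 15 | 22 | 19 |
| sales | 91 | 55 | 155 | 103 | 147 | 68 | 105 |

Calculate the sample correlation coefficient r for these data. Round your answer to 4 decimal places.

n = 7, Σx = 138, Σy = 724, Σx² = 2792, Σy² = 83198, Σxy = 13614
nΣxy − ΣxΣy = 95298 − 99912 = -4614
nΣx² − (Σx)² = 19544 − 19044 = 500; nΣy² − (Σy)² = 582386 − 524176 = 58210
r = -4614 / √(500 × 58210) = -4614 / 5394.9050 ≈ -0.8553

-0.8553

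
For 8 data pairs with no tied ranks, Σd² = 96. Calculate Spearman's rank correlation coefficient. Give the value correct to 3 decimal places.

-0.143

ρ = 1 − 6Σd² / [n(n²−1)] = 1 − 6×96 / (8×63)
  = 1 − 576/504 = 1 − 1.1429 ≈ -0.143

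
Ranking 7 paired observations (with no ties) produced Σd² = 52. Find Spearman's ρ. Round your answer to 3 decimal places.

ρ = 1 − 6Σd² / [n(n²−1)] = 1 − 6×52 / (7×48)
  = 1 − 312/336 = 1 − 0.9286 ≈ 0.071

0.071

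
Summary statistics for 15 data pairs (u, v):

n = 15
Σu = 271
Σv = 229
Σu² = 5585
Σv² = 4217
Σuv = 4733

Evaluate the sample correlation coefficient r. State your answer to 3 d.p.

0.845

r = (nΣuv − ΣuΣv) / √[(nΣu² − (Σu)²)(nΣv² − (Σv)²)]
Numerator: 15×4733 − 271×229 = 8936
Denominator: √[(83775 − 73441)(63255 − 52441)] = √[10334 × 10814] = 10571.2760
r = 8936 / 10571.2760 ≈ 0.845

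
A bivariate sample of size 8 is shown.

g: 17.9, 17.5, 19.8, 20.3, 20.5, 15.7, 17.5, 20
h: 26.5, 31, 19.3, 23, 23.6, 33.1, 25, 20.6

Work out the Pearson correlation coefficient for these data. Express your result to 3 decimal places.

n = 8, Σg = 149.2, Σh = 202.1, Σg² = 2803.78, Σh² = 5266.67, Σgh = 3718.86
nΣgh − ΣgΣh = 29750.88 − 30153.32 = -402.44
nΣg² − (Σg)² = 22430.24 − 22260.64 = 169.6; nΣh² − (Σh)² = 42133.36 − 40844.41 = 1288.95
r = -402.44 / √(169.6 × 1288.95) = -402.44 / 467.5531 ≈ -0.861

-0.861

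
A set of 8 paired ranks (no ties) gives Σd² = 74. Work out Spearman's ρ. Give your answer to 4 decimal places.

0.1190

ρ = 1 − 6Σd² / [n(n²−1)] = 1 − 6×74 / (8×63)
  = 1 − 444/504 = 1 − 0.88095 ≈ 0.1190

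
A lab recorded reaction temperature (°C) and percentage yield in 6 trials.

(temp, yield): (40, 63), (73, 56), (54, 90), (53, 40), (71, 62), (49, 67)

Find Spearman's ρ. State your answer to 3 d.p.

-0.314

Rank temp: 1, 6, 4, 3, 5, 2
Rank yield: 4, 2, 6, 1, 3, 5
d = rank(temp) − rank(yield): -3, 4, -2, 2, 2, -3; Σd² = 46
ρ = 1 − 6Σd² / [n(n²−1)] = 1 − 6×46 / (6×35) = 1 − 276/210 ≈ -0.314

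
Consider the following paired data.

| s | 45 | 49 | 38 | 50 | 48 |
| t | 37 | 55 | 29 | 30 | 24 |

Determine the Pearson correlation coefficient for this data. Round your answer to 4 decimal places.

n = 5, Σs = 230, Σt = 175, Σs² = 10674, Σt² = 6711, Σst = 8114
nΣst − ΣsΣt = 40570 − 40250 = 320
nΣs² − (Σs)² = 53370 − 52900 = 470; nΣt² − (Σt)² = 33555 − 30625 = 2930
r = 320 / √(470 × 2930) = 320 / 1173.4990 ≈ 0.2727

0.2727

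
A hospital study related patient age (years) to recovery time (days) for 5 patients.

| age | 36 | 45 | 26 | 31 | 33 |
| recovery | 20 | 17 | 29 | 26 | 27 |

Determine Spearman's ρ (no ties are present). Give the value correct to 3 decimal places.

-0.900

Rank age: 4, 5, 1, 2, 3
Rank recovery: 2, 1, 5, 3, 4
d = rank(age) − rank(recovery): 2, 4, -4, -1, -1; Σd² = 38
ρ = 1 − 6Σd² / [n(n²−1)] = 1 − 6×38 / (5×24) = 1 − 228/120 ≈ -0.900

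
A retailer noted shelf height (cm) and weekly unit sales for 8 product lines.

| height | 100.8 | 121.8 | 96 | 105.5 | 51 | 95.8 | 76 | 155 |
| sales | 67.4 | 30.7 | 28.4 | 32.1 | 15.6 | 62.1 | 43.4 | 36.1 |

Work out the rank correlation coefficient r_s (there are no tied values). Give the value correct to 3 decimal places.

Rank height: 5, 7, 4, 6, 1, 3, 2, 8
Rank sales: 8, 3, 2, 4, 1, 7, 6, 5
d = rank(height) − rank(sales): -3, 4, 2, 2, 0, -4, -4, 3; Σd² = 74
ρ = 1 − 6Σd² / [n(n²−1)] = 1 − 6×74 / (8×63) = 1 − 444/504 ≈ 0.119

0.119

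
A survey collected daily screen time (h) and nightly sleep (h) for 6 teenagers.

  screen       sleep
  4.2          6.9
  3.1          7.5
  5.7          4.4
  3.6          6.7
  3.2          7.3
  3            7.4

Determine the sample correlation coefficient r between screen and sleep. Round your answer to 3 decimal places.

n = 6, Σx = 22.8, Σy = 40.2, Σx² = 91.94, Σy² = 276.16, Σxy = 146.99
nΣxy − ΣxΣy = 881.94 − 916.56 = -34.62
nΣx² − (Σx)² = 551.64 − 519.84 = 31.8; nΣy² − (Σy)² = 1656.96 − 1616.04 = 40.92
r = -34.62 / √(31.8 × 40.92) = -34.62 / 36.0729 ≈ -0.960

-0.960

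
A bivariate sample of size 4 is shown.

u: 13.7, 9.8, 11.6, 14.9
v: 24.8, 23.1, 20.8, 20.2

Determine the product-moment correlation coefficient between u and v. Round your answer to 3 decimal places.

-0.198

n = 4, Σu = 50, Σv = 88.9, Σu² = 640.3, Σv² = 1989.33, Σuv = 1108.4
nΣuv − ΣuΣv = 4433.6 − 4445 = -11.4
nΣu² − (Σu)² = 2561.2 − 2500 = 61.2; nΣv² − (Σv)² = 7957.32 − 7903.21 = 54.11
r = -11.4 / √(61.2 × 54.11) = -11.4 / 57.5459 ≈ -0.198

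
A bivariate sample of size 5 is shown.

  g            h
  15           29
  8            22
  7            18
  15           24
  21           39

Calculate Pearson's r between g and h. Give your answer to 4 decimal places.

n = 5, Σg = 66, Σh = 132, Σg² = 1004, Σh² = 3746, Σgh = 1916
nΣgh − ΣgΣh = 9580 − 8712 = 868
nΣg² − (Σg)² = 5020 − 4356 = 664; nΣh² − (Σh)² = 18730 − 17424 = 1306
r = 868 / √(664 × 1306) = 868 / 931.2271 ≈ 0.9321

0.9321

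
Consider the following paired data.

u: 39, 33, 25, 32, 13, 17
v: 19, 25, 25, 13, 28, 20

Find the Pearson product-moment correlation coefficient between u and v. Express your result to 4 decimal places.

n = 6, Σu = 159, Σv = 130, Σu² = 4717, Σv² = 2964, Σuv = 3311
nΣuv − ΣuΣv = 19866 − 20670 = -804
nΣu² − (Σu)² = 28302 − 25281 = 3021; nΣv² − (Σv)² = 17784 − 16900 = 884
r = -804 / √(3021 × 884) = -804 / 1634.1860 ≈ -0.4920

-0.4920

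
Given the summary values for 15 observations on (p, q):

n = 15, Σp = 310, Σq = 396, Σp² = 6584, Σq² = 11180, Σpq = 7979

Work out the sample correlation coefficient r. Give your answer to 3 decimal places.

r = (nΣpq − ΣpΣq) / √[(nΣp² − (Σp)²)(nΣq² − (Σq)²)]
Numerator: 15×7979 − 310×396 = -3075
Denominator: √[(98760 − 96100)(167700 − 156816)] = √[2660 × 10884] = 5380.6542
r = -3075 / 5380.6542 ≈ -0.571

-0.571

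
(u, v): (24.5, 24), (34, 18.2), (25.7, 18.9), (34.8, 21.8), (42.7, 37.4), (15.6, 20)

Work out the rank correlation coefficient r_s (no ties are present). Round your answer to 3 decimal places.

0.314

Rank u: 2, 4, 3, 5, 6, 1
Rank v: 5, 1, 2, 4, 6, 3
d = rank(u) − rank(v): -3, 3, 1, 1, 0, -2; Σd² = 24
ρ = 1 − 6Σd² / [n(n²−1)] = 1 − 6×24 / (6×35) = 1 − 144/210 ≈ 0.314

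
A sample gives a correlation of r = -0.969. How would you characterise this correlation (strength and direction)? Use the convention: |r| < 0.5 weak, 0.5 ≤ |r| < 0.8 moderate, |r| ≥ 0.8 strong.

r = -0.969 < 0 so the relationship is negative.
|r| = 0.969, which falls in the strong range.

strong negative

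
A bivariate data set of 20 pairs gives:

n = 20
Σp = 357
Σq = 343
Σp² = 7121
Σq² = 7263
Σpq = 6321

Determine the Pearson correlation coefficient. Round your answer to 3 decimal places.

r = (nΣpq − ΣpΣq) / √[(nΣp² − (Σp)²)(nΣq² − (Σq)²)]
Numerator: 20×6321 − 357×343 = 3969
Denominator: √[(142420 − 127449)(145260 − 117649)] = √[14971 × 27611] = 20331.3620
r = 3969 / 20331.3620 ≈ 0.195

0.195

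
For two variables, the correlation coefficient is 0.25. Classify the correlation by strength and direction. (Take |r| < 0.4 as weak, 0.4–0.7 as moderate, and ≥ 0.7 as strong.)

r = 0.25 > 0 so the relationship is positive.
|r| = 0.25, which falls in the weak range.

weak positive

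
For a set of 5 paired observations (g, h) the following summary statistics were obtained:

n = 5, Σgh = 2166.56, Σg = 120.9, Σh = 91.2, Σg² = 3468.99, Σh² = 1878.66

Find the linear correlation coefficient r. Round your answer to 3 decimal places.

-0.113

r = (nΣgh − ΣgΣh) / √[(nΣg² − (Σg)²)(nΣh² − (Σh)²)]
Numerator: 5×2166.56 − 120.9×91.2 = -193.28
Denominator: √[(17344.95 − 14616.81)(9393.3 − 8317.44)] = √[2728.14 × 1075.86] = 1713.2124
r = -193.28 / 1713.2124 ≈ -0.113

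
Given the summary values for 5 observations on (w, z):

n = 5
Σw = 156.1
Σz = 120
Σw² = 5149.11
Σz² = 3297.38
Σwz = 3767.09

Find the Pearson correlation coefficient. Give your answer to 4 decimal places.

0.0610

r = (nΣwz − ΣwΣz) / √[(nΣw² − (Σw)²)(nΣz² − (Σz)²)]
Numerator: 5×3767.09 − 156.1×120 = 103.45
Denominator: √[(25745.55 − 24367.21)(16486.9 − 14400)] = √[1378.34 × 2086.9] = 1696.0123
r = 103.45 / 1696.0123 ≈ 0.0610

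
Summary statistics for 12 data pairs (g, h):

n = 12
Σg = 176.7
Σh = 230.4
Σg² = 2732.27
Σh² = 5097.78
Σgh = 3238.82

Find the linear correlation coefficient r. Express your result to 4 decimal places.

-0.5189

r = (nΣgh − ΣgΣh) / √[(nΣg² − (Σg)²)(nΣh² − (Σh)²)]
Numerator: 12×3238.82 − 176.7×230.4 = -1845.84
Denominator: √[(32787.24 − 31222.89)(61173.36 − 53084.16)] = √[1564.35 × 8089.2] = 3557.2939
r = -1845.84 / 3557.2939 ≈ -0.5189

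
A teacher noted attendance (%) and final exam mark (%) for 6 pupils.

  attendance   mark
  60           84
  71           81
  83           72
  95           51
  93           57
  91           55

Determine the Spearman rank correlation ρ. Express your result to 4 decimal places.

Rank attendance: 1, 2, 3, 6, 5, 4
Rank mark: 6, 5, 4, 1, 3, 2
d = rank(attendance) − rank(mark): -5, -3, -1, 5, 2, 2; Σd² = 68
ρ = 1 − 6Σd² / [n(n²−1)] = 1 − 6×68 / (6×35) = 1 − 408/210 ≈ -0.9429

-0.9429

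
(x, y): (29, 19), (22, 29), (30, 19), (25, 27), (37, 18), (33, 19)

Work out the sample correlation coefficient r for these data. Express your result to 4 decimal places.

-0.8877

n = 6, Σx = 176, Σy = 131, Σx² = 5308, Σy² = 2977, Σxy = 3727
nΣxy − ΣxΣy = 22362 − 23056 = -694
nΣx² − (Σx)² = 31848 − 30976 = 872; nΣy² − (Σy)² = 17862 − 17161 = 701
r = -694 / √(872 × 701) = -694 / 781.8389 ≈ -0.8877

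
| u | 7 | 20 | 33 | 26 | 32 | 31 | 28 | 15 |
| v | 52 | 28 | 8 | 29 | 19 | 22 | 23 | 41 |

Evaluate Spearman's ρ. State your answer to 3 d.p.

-0.976

Rank u: 1, 3, 8, 4, 7, 6, 5, 2
Rank v: 8, 5, 1, 6, 2, 3, 4, 7
d = rank(u) − rank(v): -7, -2, 7, -2, 5, 3, 1, -5; Σd² = 166
ρ = 1 − 6Σd² / [n(n²−1)] = 1 − 6×166 / (8×63) = 1 − 996/504 ≈ -0.976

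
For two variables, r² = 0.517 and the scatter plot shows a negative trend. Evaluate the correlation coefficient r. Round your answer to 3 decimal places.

|r| = √0.517 = 0.719
The association is negative, so r = −0.719.

-0.719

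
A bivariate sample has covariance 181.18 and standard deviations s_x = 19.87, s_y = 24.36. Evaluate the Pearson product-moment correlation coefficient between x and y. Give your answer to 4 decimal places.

r = Cov(x,y) / (s_x · s_y) = 181.18 / (19.87 × 24.36)
  = 181.18 / 484.0332 ≈ 0.3743

0.3743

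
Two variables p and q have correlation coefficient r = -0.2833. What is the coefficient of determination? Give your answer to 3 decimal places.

r² = (-0.2833)² = 0.080

0.080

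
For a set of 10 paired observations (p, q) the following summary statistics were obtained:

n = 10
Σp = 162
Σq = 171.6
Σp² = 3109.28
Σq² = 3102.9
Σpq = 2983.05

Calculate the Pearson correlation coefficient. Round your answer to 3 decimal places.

r = (nΣpq − ΣpΣq) / √[(nΣp² − (Σp)²)(nΣq² − (Σq)²)]
Numerator: 10×2983.05 − 162×171.6 = 2031.3
Denominator: √[(31092.8 − 26244)(31029 − 29446.56)] = √[4848.8 × 1582.44] = 2770.0063
r = 2031.3 / 2770.0063 ≈ 0.733

0.733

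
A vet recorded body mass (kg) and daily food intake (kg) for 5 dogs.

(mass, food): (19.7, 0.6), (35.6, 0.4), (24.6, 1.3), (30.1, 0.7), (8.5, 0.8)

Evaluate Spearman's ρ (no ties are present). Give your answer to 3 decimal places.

-0.500

Rank mass: 2, 5, 3, 4, 1
Rank food: 2, 1, 5, 3, 4
d = rank(mass) − rank(food): 0, 4, -2, 1, -3; Σd² = 30
ρ = 1 − 6Σd² / [n(n²−1)] = 1 − 6×30 / (5×24) = 1 − 180/120 ≈ -0.500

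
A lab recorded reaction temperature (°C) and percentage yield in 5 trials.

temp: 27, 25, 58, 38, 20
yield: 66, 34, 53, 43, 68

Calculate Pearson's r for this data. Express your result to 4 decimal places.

n = 5, Σx = 168, Σy = 264, Σx² = 6562, Σy² = 14794, Σxy = 8700
nΣxy − ΣxΣy = 43500 − 44352 = -852
nΣx² − (Σx)² = 32810 − 28224 = 4586; nΣy² − (Σy)² = 73970 − 69696 = 4274
r = -852 / √(4586 × 4274) = -852 / 4427.2524 ≈ -0.1924

-0.1924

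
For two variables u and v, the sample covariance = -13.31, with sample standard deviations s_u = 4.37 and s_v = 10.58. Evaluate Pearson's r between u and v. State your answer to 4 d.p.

-0.2879

r = Cov(u,v) / (s_u · s_v) = -13.31 / (4.37 × 10.58)
  = -13.31 / 46.2346 ≈ -0.2879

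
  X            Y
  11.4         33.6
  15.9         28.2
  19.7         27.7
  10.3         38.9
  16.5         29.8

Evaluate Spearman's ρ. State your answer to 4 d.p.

Rank X: 2, 3, 5, 1, 4
Rank Y: 4, 2, 1, 5, 3
d = rank(X) − rank(Y): -2, 1, 4, -4, 1; Σd² = 38
ρ = 1 − 6Σd² / [n(n²−1)] = 1 − 6×38 / (5×24) = 1 − 228/120 ≈ -0.9000

-0.9000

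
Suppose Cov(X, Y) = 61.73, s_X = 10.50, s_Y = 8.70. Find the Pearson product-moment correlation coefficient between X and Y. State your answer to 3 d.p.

r = Cov(X,Y) / (s_X · s_Y) = 61.73 / (10.50 × 8.70)
  = 61.73 / 91.3500 ≈ 0.676

0.676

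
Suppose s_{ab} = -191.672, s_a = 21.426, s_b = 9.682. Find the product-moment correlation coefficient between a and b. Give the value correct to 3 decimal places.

-0.924

r = Cov(a,b) / (s_a · s_b) = -191.672 / (21.426 × 9.682)
  = -191.672 / 207.4465 ≈ -0.924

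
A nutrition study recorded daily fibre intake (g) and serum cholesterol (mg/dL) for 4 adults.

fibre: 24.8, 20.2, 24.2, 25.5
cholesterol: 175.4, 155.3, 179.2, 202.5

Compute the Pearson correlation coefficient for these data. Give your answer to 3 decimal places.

n = 4, Σx = 94.7, Σy = 712.4, Σx² = 2258.97, Σy² = 128002.14, Σxy = 16987.37
nΣxy − ΣxΣy = 67949.48 − 67464.28 = 485.2
nΣx² − (Σx)² = 9035.88 − 8968.09 = 67.79; nΣy² − (Σy)² = 512008.56 − 507513.76 = 4494.8
r = 485.2 / √(67.79 × 4494.8) = 485.2 / 551.9986 ≈ 0.879

0.879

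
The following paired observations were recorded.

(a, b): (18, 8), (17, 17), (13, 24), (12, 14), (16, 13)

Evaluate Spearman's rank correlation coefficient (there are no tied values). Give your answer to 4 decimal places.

-0.5000

Rank a: 5, 4, 2, 1, 3
Rank b: 1, 4, 5, 3, 2
d = rank(a) − rank(b): 4, 0, -3, -2, 1; Σd² = 30
ρ = 1 − 6Σd² / [n(n²−1)] = 1 − 6×30 / (5×24) = 1 − 180/120 ≈ -0.5000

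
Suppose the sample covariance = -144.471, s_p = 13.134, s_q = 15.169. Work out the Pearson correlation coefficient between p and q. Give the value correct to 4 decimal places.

r = Cov(p,q) / (s_p · s_q) = -144.471 / (13.134 × 15.169)
  = -144.471 / 199.2296 ≈ -0.7251

-0.7251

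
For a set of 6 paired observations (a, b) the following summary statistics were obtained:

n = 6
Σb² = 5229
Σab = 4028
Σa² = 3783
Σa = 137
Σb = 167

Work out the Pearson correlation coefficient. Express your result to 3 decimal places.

0.348

r = (nΣab − ΣaΣb) / √[(nΣa² − (Σa)²)(nΣb² − (Σb)²)]
Numerator: 6×4028 − 137×167 = 1289
Denominator: √[(22698 − 18769)(31374 − 27889)] = √[3929 × 3485] = 3700.3466
r = 1289 / 3700.3466 ≈ 0.348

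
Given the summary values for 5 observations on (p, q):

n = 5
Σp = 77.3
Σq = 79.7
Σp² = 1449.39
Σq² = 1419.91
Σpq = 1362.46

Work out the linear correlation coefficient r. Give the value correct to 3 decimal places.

0.668

r = (nΣpq − ΣpΣq) / √[(nΣp² − (Σp)²)(nΣq² − (Σq)²)]
Numerator: 5×1362.46 − 77.3×79.7 = 651.49
Denominator: √[(7246.95 − 5975.29)(7099.55 − 6352.09)] = √[1271.66 × 747.46] = 974.9436
r = 651.49 / 974.9436 ≈ 0.668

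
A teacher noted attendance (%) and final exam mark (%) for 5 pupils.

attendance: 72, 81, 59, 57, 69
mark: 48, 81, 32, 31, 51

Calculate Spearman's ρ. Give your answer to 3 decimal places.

0.900

Rank attendance: 4, 5, 2, 1, 3
Rank mark: 3, 5, 2, 1, 4
d = rank(attendance) − rank(mark): 1, 0, 0, 0, -1; Σd² = 2
ρ = 1 − 6Σd² / [n(n²−1)] = 1 − 6×2 / (5×24) = 1 − 12/120 ≈ 0.900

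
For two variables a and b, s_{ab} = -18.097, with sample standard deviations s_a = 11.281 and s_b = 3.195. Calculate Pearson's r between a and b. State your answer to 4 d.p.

r = Cov(a,b) / (s_a · s_b) = -18.097 / (11.281 × 3.195)
  = -18.097 / 36.0428 ≈ -0.5021

-0.5021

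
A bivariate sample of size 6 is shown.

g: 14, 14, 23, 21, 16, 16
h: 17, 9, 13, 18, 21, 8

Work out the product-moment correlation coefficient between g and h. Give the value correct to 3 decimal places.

0.146

n = 6, Σg = 104, Σh = 86, Σg² = 1874, Σh² = 1368, Σgh = 1505
nΣgh − ΣgΣh = 9030 − 8944 = 86
nΣg² − (Σg)² = 11244 − 10816 = 428; nΣh² − (Σh)² = 8208 − 7396 = 812
r = 86 / √(428 × 812) = 86 / 589.5218 ≈ 0.146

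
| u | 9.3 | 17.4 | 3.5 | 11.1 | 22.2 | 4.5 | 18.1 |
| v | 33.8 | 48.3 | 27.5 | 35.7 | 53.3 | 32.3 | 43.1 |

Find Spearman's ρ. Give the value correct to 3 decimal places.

0.964

Rank u: 3, 5, 1, 4, 7, 2, 6
Rank v: 3, 6, 1, 4, 7, 2, 5
d = rank(u) − rank(v): 0, -1, 0, 0, 0, 0, 1; Σd² = 2
ρ = 1 − 6Σd² / [n(n²−1)] = 1 − 6×2 / (7×48) = 1 − 12/336 ≈ 0.964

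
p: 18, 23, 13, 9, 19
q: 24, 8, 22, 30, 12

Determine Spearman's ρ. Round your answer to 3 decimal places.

Rank p: 3, 5, 2, 1, 4
Rank q: 4, 1, 3, 5, 2
d = rank(p) − rank(q): -1, 4, -1, -4, 2; Σd² = 38
ρ = 1 − 6Σd² / [n(n²−1)] = 1 − 6×38 / (5×24) = 1 − 228/120 ≈ -0.900

-0.900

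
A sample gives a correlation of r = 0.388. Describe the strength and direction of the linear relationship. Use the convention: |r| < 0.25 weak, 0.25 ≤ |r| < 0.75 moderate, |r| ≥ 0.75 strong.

r = 0.388 > 0 so the relationship is positive.
|r| = 0.388, which falls in the moderate range.

moderate positive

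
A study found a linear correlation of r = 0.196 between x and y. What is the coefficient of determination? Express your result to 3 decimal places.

r² = (0.196)² = 0.038

0.038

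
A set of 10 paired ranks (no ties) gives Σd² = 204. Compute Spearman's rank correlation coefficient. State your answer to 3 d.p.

ρ = 1 − 6Σd² / [n(n²−1)] = 1 − 6×204 / (10×99)
  = 1 − 1224/990 = 1 − 1.2364 ≈ -0.236

-0.236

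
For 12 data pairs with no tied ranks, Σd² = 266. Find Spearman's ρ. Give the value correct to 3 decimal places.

ρ = 1 − 6Σd² / [n(n²−1)] = 1 − 6×266 / (12×143)
  = 1 − 1596/1716 = 1 − 0.9301 ≈ 0.070

0.070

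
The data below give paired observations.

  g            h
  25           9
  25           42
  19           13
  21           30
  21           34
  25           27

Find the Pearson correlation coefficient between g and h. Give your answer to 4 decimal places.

0.1651

n = 6, Σg = 136, Σh = 155, Σg² = 3118, Σh² = 4799, Σgh = 3541
nΣgh − ΣgΣh = 21246 − 21080 = 166
nΣg² − (Σg)² = 18708 − 18496 = 212; nΣh² − (Σh)² = 28794 − 24025 = 4769
r = 166 / √(212 × 4769) = 166 / 1005.4989 ≈ 0.1651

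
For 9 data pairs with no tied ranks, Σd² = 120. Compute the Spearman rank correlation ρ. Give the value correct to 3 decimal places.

ρ = 1 − 6Σd² / [n(n²−1)] = 1 − 6×120 / (9×80)
  = 1 − 720/720 = 1 − 1.0000 ≈ 0.000

0.000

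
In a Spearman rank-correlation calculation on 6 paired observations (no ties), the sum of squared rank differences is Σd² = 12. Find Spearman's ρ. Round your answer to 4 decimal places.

0.6571

ρ = 1 − 6Σd² / [n(n²−1)] = 1 − 6×12 / (6×35)
  = 1 − 72/210 = 1 − 0.34286 ≈ 0.6571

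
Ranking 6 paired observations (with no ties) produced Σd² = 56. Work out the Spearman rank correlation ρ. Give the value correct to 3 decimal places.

ρ = 1 − 6Σd² / [n(n²−1)] = 1 − 6×56 / (6×35)
  = 1 − 336/210 = 1 − 1.6000 ≈ -0.600

-0.600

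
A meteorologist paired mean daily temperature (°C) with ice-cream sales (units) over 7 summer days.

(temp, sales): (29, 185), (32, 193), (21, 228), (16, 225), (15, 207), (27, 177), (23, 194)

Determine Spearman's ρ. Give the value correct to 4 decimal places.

-0.7143

Rank temp: 6, 7, 3, 2, 1, 5, 4
Rank sales: 2, 3, 7, 6, 5, 1, 4
d = rank(temp) − rank(sales): 4, 4, -4, -4, -4, 4, 0; Σd² = 96
ρ = 1 − 6Σd² / [n(n²−1)] = 1 − 6×96 / (7×48) = 1 − 576/336 ≈ -0.7143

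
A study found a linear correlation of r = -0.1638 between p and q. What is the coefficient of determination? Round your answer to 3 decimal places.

0.027

r² = (-0.1638)² = 0.027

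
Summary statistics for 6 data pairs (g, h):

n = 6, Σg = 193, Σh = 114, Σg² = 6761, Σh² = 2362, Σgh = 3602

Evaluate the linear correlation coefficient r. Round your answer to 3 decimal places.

-0.197

r = (nΣgh − ΣgΣh) / √[(nΣg² − (Σg)²)(nΣh² − (Σh)²)]
Numerator: 6×3602 − 193×114 = -390
Denominator: √[(40566 − 37249)(14172 − 12996)] = √[3317 × 1176] = 1975.0423
r = -390 / 1975.0423 ≈ -0.197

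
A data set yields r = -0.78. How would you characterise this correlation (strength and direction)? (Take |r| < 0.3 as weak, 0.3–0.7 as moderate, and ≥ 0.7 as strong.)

r = -0.78 < 0 so the relationship is negative.
|r| = 0.78, which falls in the strong range.

strong negative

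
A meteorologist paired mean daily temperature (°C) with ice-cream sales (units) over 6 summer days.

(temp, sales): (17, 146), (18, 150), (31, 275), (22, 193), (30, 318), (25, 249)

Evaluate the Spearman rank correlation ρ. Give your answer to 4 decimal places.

Rank temp: 1, 2, 6, 3, 5, 4
Rank sales: 1, 2, 5, 3, 6, 4
d = rank(temp) − rank(sales): 0, 0, 1, 0, -1, 0; Σd² = 2
ρ = 1 − 6Σd² / [n(n²−1)] = 1 − 6×2 / (6×35) = 1 − 12/210 ≈ 0.9429

0.9429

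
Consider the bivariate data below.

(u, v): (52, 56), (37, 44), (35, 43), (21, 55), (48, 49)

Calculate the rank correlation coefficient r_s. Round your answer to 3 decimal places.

Rank u: 5, 3, 2, 1, 4
Rank v: 5, 2, 1, 4, 3
d = rank(u) − rank(v): 0, 1, 1, -3, 1; Σd² = 12
ρ = 1 − 6Σd² / [n(n²−1)] = 1 − 6×12 / (5×24) = 1 − 72/120 ≈ 0.400

0.400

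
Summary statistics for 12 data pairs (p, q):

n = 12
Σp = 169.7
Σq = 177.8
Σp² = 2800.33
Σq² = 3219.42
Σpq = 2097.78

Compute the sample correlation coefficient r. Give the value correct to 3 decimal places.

r = (nΣpq − ΣpΣq) / √[(nΣp² − (Σp)²)(nΣq² − (Σq)²)]
Numerator: 12×2097.78 − 169.7×177.8 = -4999.3
Denominator: √[(33603.96 − 28798.09)(38633.04 − 31612.84)] = √[4805.87 × 7020.2] = 5808.4566
r = -4999.3 / 5808.4566 ≈ -0.861

-0.861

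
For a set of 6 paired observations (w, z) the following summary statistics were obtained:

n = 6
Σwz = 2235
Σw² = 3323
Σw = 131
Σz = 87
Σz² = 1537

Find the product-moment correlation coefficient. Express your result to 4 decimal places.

0.9395

r = (nΣwz − ΣwΣz) / √[(nΣw² − (Σw)²)(nΣz² − (Σz)²)]
Numerator: 6×2235 − 131×87 = 2013
Denominator: √[(19938 − 17161)(9222 − 7569)] = √[2777 × 1653] = 2142.5174
r = 2013 / 2142.5174 ≈ 0.9395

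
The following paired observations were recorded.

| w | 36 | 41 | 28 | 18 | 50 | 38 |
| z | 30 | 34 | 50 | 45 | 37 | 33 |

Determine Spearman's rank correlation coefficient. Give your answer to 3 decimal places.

Rank w: 3, 5, 2, 1, 6, 4
Rank z: 1, 3, 6, 5, 4, 2
d = rank(w) − rank(z): 2, 2, -4, -4, 2, 2; Σd² = 48
ρ = 1 − 6Σd² / [n(n²−1)] = 1 − 6×48 / (6×35) = 1 − 288/210 ≈ -0.371

-0.371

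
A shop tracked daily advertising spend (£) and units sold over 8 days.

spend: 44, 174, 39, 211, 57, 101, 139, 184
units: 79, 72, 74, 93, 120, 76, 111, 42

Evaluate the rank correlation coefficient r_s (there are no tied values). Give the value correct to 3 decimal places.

-0.167

Rank spend: 2, 6, 1, 8, 3, 4, 5, 7
Rank units: 5, 2, 3, 6, 8, 4, 7, 1
d = rank(spend) − rank(units): -3, 4, -2, 2, -5, 0, -2, 6; Σd² = 98
ρ = 1 − 6Σd² / [n(n²−1)] = 1 − 6×98 / (8×63) = 1 − 588/504 ≈ -0.167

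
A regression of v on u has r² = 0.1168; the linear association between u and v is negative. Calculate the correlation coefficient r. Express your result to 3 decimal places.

-0.342

|r| = √0.1168 = 0.342
The association is negative, so r = −0.342.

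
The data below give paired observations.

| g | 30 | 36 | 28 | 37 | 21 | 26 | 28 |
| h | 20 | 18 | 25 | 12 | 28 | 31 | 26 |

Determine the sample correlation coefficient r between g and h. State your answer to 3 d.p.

-0.886

n = 7, Σg = 206, Σh = 160, Σg² = 6250, Σh² = 3914, Σgh = 4514
nΣgh − ΣgΣh = 31598 − 32960 = -1362
nΣg² − (Σg)² = 43750 − 42436 = 1314; nΣh² − (Σh)² = 27398 − 25600 = 1798
r = -1362 / √(1314 × 1798) = -1362 / 1537.0660 ≈ -0.886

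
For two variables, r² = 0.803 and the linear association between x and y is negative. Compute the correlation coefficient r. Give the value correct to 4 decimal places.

-0.8961

|r| = √0.803 = 0.8961
The association is negative, so r = −0.8961.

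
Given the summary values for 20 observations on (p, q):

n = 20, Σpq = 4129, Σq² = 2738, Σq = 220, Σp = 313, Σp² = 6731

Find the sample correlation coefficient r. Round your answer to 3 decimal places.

0.899

r = (nΣpq − ΣpΣq) / √[(nΣp² − (Σp)²)(nΣq² − (Σq)²)]
Numerator: 20×4129 − 313×220 = 13720
Denominator: √[(134620 − 97969)(54760 − 48400)] = √[36651 × 6360] = 15267.6246
r = 13720 / 15267.6246 ≈ 0.899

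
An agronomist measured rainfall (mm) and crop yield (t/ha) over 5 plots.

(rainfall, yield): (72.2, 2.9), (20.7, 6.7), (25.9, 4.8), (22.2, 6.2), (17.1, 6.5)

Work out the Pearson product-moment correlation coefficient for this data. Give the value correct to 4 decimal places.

-0.9301

n = 5, Σx = 158.1, Σy = 27.1, Σx² = 7097.39, Σy² = 157.03, Σxy = 721.18
nΣxy − ΣxΣy = 3605.9 − 4284.51 = -678.61
nΣx² − (Σx)² = 35486.95 − 24995.61 = 10491.34; nΣy² − (Σy)² = 785.15 − 734.41 = 50.74
r = -678.61 / √(10491.34 × 50.74) = -678.61 / 729.6099 ≈ -0.9301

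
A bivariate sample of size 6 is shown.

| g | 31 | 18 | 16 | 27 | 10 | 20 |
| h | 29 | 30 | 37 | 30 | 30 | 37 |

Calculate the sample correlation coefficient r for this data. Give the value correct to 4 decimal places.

n = 6, Σg = 122, Σh = 193, Σg² = 2770, Σh² = 6279, Σgh = 3881
nΣgh − ΣgΣh = 23286 − 23546 = -260
nΣg² − (Σg)² = 16620 − 14884 = 1736; nΣh² − (Σh)² = 37674 − 37249 = 425
r = -260 / √(1736 × 425) = -260 / 858.9529 ≈ -0.3027

-0.3027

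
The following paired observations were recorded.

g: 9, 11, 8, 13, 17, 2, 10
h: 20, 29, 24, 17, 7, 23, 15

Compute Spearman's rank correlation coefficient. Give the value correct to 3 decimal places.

Rank g: 3, 5, 2, 6, 7, 1, 4
Rank h: 4, 7, 6, 3, 1, 5, 2
d = rank(g) − rank(h): -1, -2, -4, 3, 6, -4, 2; Σd² = 86
ρ = 1 − 6Σd² / [n(n²−1)] = 1 − 6×86 / (7×48) = 1 − 516/336 ≈ -0.536

-0.536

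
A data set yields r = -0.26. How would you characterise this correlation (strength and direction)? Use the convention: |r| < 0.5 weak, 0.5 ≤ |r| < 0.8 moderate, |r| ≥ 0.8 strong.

weak negative

r = -0.26 < 0 so the relationship is negative.
|r| = 0.26, which falls in the weak range.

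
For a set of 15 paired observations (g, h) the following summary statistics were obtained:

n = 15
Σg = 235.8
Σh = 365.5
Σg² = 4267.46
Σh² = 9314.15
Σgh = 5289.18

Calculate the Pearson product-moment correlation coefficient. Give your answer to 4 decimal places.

-0.9542

r = (nΣgh − ΣgΣh) / √[(nΣg² − (Σg)²)(nΣh² − (Σh)²)]
Numerator: 15×5289.18 − 235.8×365.5 = -6847.2
Denominator: √[(64011.9 − 55601.64)(139712.25 − 133590.25)] = √[8410.26 × 6122] = 7175.4869
r = -6847.2 / 7175.4869 ≈ -0.9542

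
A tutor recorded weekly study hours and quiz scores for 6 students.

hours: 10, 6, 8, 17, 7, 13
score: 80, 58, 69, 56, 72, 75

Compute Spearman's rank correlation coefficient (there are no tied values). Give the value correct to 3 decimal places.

0.029

Rank hours: 4, 1, 3, 6, 2, 5
Rank score: 6, 2, 3, 1, 4, 5
d = rank(hours) − rank(score): -2, -1, 0, 5, -2, 0; Σd² = 34
ρ = 1 − 6Σd² / [n(n²−1)] = 1 − 6×34 / (6×35) = 1 − 204/210 ≈ 0.029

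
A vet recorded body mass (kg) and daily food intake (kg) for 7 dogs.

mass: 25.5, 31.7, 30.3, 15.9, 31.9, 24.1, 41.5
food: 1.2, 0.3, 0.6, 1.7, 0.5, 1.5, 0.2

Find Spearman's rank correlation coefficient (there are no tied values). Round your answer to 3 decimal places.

-0.964

Rank mass: 3, 5, 4, 1, 6, 2, 7
Rank food: 5, 2, 4, 7, 3, 6, 1
d = rank(mass) − rank(food): -2, 3, 0, -6, 3, -4, 6; Σd² = 110
ρ = 1 − 6Σd² / [n(n²−1)] = 1 − 6×110 / (7×48) = 1 − 660/336 ≈ -0.964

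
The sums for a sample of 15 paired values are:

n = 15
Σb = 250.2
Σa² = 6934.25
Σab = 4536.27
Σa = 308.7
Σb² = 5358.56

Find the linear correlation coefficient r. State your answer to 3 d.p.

r = (nΣab − ΣaΣb) / √[(nΣa² − (Σa)²)(nΣb² − (Σb)²)]
Numerator: 15×4536.27 − 308.7×250.2 = -9192.69
Denominator: √[(104013.75 − 95295.69)(80378.4 − 62600.04)] = √[8718.06 × 17778.36] = 12449.6108
r = -9192.69 / 12449.6108 ≈ -0.738

-0.738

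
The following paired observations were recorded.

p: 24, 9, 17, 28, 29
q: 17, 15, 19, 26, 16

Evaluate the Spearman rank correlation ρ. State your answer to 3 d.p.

0.300

Rank p: 3, 1, 2, 4, 5
Rank q: 3, 1, 4, 5, 2
d = rank(p) − rank(q): 0, 0, -2, -1, 3; Σd² = 14
ρ = 1 − 6Σd² / [n(n²−1)] = 1 − 6×14 / (5×24) = 1 − 84/120 ≈ 0.300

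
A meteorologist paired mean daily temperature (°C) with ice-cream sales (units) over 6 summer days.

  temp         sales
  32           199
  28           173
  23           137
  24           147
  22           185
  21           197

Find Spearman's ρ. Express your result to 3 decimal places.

0.086

Rank temp: 6, 5, 3, 4, 2, 1
Rank sales: 6, 3, 1, 2, 4, 5
d = rank(temp) − rank(sales): 0, 2, 2, 2, -2, -4; Σd² = 32
ρ = 1 − 6Σd² / [n(n²−1)] = 1 − 6×32 / (6×35) = 1 − 192/210 ≈ 0.086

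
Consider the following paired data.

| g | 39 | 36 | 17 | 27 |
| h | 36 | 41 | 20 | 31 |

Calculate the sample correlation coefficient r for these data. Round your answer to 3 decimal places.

0.932

n = 4, Σg = 119, Σh = 128, Σg² = 3835, Σh² = 4338, Σgh = 4057
nΣgh − ΣgΣh = 16228 − 15232 = 996
nΣg² − (Σg)² = 15340 − 14161 = 1179; nΣh² − (Σh)² = 17352 − 16384 = 968
r = 996 / √(1179 × 968) = 996 / 1068.3033 ≈ 0.932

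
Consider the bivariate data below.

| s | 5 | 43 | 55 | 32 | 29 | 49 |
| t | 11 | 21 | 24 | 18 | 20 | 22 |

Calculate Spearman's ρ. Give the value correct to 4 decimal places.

0.9429

Rank s: 1, 4, 6, 3, 2, 5
Rank t: 1, 4, 6, 2, 3, 5
d = rank(s) − rank(t): 0, 0, 0, 1, -1, 0; Σd² = 2
ρ = 1 − 6Σd² / [n(n²−1)] = 1 − 6×2 / (6×35) = 1 − 12/210 ≈ 0.9429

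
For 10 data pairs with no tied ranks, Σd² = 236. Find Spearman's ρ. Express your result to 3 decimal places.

ρ = 1 − 6Σd² / [n(n²−1)] = 1 − 6×236 / (10×99)
  = 1 − 1416/990 = 1 − 1.4303 ≈ -0.430

-0.430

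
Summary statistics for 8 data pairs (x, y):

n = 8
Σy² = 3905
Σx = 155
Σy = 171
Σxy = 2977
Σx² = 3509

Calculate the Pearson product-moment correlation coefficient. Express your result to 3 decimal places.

-0.945

r = (nΣxy − ΣxΣy) / √[(nΣx² − (Σx)²)(nΣy² − (Σy)²)]
Numerator: 8×2977 − 155×171 = -2689
Denominator: √[(28072 − 24025)(31240 − 29241)] = √[4047 × 1999] = 2844.2843
r = -2689 / 2844.2843 ≈ -0.945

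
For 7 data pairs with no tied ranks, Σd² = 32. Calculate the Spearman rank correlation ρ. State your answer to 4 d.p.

ρ = 1 − 6Σd² / [n(n²−1)] = 1 − 6×32 / (7×48)
  = 1 − 192/336 = 1 − 0.57143 ≈ 0.4286

0.4286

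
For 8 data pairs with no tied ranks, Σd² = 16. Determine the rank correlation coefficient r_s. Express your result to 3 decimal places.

ρ = 1 − 6Σd² / [n(n²−1)] = 1 − 6×16 / (8×63)
  = 1 − 96/504 = 1 − 0.1905 ≈ 0.810

0.810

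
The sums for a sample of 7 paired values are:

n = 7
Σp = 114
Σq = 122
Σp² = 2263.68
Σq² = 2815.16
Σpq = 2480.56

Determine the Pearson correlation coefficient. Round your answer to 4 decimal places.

0.9323

r = (nΣpq − ΣpΣq) / √[(nΣp² − (Σp)²)(nΣq² − (Σq)²)]
Numerator: 7×2480.56 − 114×122 = 3455.92
Denominator: √[(15845.76 − 12996)(19706.12 − 14884)] = √[2849.76 × 4822.12] = 3707.0048
r = 3455.92 / 3707.0048 ≈ 0.9323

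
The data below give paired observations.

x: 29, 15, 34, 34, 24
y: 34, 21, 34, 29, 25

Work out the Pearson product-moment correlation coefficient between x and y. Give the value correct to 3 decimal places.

0.845

n = 5, Σx = 136, Σy = 143, Σx² = 3954, Σy² = 4219, Σxy = 4043
nΣxy − ΣxΣy = 20215 − 19448 = 767
nΣx² − (Σx)² = 19770 − 18496 = 1274; nΣy² − (Σy)² = 21095 − 20449 = 646
r = 767 / √(1274 × 646) = 767 / 907.1957 ≈ 0.845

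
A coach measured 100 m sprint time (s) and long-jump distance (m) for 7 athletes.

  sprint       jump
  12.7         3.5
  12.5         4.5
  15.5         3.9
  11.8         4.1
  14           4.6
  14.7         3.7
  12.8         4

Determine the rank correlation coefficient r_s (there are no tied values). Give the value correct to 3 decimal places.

-0.286

Rank sprint: 3, 2, 7, 1, 5, 6, 4
Rank jump: 1, 6, 3, 5, 7, 2, 4
d = rank(sprint) − rank(jump): 2, -4, 4, -4, -2, 4, 0; Σd² = 72
ρ = 1 − 6Σd² / [n(n²−1)] = 1 − 6×72 / (7×48) = 1 − 432/336 ≈ -0.286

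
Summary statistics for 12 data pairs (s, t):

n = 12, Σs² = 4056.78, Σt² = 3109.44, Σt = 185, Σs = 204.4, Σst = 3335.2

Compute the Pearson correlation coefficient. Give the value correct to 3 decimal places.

r = (nΣst − ΣsΣt) / √[(nΣs² − (Σs)²)(nΣt² − (Σt)²)]
Numerator: 12×3335.2 − 204.4×185 = 2208.4
Denominator: √[(48681.36 − 41779.36)(37313.28 − 34225)] = √[6902 × 3088.28] = 4616.8505
r = 2208.4 / 4616.8505 ≈ 0.478

0.478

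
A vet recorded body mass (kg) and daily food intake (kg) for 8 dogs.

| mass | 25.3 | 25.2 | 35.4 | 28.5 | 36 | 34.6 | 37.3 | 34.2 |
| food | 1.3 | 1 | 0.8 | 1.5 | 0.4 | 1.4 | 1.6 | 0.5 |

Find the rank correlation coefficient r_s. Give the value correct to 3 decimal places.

0.000

Rank mass: 2, 1, 6, 3, 7, 5, 8, 4
Rank food: 5, 4, 3, 7, 1, 6, 8, 2
d = rank(mass) − rank(food): -3, -3, 3, -4, 6, -1, 0, 2; Σd² = 84
ρ = 1 − 6Σd² / [n(n²−1)] = 1 − 6×84 / (8×63) = 1 − 504/504 ≈ 0.000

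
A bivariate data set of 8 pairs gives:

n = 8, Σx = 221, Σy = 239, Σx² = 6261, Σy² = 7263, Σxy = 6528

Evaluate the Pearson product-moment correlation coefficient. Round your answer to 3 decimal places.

r = (nΣxy − ΣxΣy) / √[(nΣx² − (Σx)²)(nΣy² − (Σy)²)]
Numerator: 8×6528 − 221×239 = -595
Denominator: √[(50088 − 48841)(58104 − 57121)] = √[1247 × 983] = 1107.1590
r = -595 / 1107.1590 ≈ -0.537

-0.537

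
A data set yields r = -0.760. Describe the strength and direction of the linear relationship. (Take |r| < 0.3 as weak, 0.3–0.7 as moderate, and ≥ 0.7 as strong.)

strong negative

r = -0.760 < 0 so the relationship is negative.
|r| = 0.760, which falls in the strong range.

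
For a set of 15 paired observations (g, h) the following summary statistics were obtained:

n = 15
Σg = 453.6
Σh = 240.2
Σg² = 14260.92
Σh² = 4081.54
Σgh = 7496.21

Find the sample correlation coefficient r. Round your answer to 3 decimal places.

0.650

r = (nΣgh − ΣgΣh) / √[(nΣg² − (Σg)²)(nΣh² − (Σh)²)]
Numerator: 15×7496.21 − 453.6×240.2 = 3488.43
Denominator: √[(213913.8 − 205752.96)(61223.1 − 57696.04)] = √[8160.84 × 3527.06] = 5365.0510
r = 3488.43 / 5365.0510 ≈ 0.650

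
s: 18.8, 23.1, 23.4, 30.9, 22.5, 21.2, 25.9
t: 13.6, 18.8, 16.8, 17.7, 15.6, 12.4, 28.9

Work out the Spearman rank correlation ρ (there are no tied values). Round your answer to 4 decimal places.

0.7857

Rank s: 1, 4, 5, 7, 3, 2, 6
Rank t: 2, 6, 4, 5, 3, 1, 7
d = rank(s) − rank(t): -1, -2, 1, 2, 0, 1, -1; Σd² = 12
ρ = 1 − 6Σd² / [n(n²−1)] = 1 − 6×12 / (7×48) = 1 − 72/336 ≈ 0.7857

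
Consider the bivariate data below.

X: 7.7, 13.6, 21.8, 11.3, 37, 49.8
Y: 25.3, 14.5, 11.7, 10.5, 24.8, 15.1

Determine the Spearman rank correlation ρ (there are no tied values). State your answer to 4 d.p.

Rank X: 1, 3, 4, 2, 5, 6
Rank Y: 6, 3, 2, 1, 5, 4
d = rank(X) − rank(Y): -5, 0, 2, 1, 0, 2; Σd² = 34
ρ = 1 − 6Σd² / [n(n²−1)] = 1 − 6×34 / (6×35) = 1 − 204/210 ≈ 0.0286

0.0286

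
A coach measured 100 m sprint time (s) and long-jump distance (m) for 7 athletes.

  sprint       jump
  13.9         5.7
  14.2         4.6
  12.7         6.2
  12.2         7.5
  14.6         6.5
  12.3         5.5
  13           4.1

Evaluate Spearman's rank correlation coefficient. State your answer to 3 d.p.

-0.214

Rank sprint: 5, 6, 3, 1, 7, 2, 4
Rank jump: 4, 2, 5, 7, 6, 3, 1
d = rank(sprint) − rank(jump): 1, 4, -2, -6, 1, -1, 3; Σd² = 68
ρ = 1 − 6Σd² / [n(n²−1)] = 1 − 6×68 / (7×48) = 1 − 408/336 ≈ -0.214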